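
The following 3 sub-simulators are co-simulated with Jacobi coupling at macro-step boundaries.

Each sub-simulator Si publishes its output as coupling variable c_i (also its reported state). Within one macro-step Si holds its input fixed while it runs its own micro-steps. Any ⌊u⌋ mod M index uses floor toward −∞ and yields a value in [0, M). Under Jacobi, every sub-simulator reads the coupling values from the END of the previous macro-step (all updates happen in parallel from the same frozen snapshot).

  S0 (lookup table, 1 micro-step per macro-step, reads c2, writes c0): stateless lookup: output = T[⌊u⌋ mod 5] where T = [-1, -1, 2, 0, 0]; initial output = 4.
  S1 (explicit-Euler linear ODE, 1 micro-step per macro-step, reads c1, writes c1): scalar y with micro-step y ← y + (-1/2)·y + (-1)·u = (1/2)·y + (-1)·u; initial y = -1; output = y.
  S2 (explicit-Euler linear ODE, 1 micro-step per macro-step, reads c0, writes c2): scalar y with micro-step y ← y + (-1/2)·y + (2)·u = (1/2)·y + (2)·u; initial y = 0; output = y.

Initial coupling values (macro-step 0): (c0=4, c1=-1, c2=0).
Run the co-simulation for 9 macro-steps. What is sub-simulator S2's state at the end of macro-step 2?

macro 1: S0 reads c2=0 → after 1×micro: -1; S1 reads c1=-1 → after 1×micro: 1/2; S2 reads c0=4 → after 1×micro: 8 ⇒ (c0=-1, c1=1/2, c2=8)
macro 2: S0 reads c2=8 → after 1×micro: 0; S1 reads c1=1/2 → after 1×micro: -1/4; S2 reads c0=-1 → after 1×micro: 2 ⇒ (c0=0, c1=-1/4, c2=2)
macro 3: S0 reads c2=2 → after 1×micro: 2; S1 reads c1=-1/4 → after 1×micro: 1/8; S2 reads c0=0 → after 1×micro: 1 ⇒ (c0=2, c1=1/8, c2=1)
macro 4: S0 reads c2=1 → after 1×micro: -1; S1 reads c1=1/8 → after 1×micro: -1/16; S2 reads c0=2 → after 1×micro: 9/2 ⇒ (c0=-1, c1=-1/16, c2=9/2)
macro 5: S0 reads c2=9/2 → after 1×micro: 0; S1 reads c1=-1/16 → after 1×micro: 1/32; S2 reads c0=-1 → after 1×micro: 1/4 ⇒ (c0=0, c1=1/32, c2=1/4)
macro 6: S0 reads c2=1/4 → after 1×micro: -1; S1 reads c1=1/32 → after 1×micro: -1/64; S2 reads c0=0 → after 1×micro: 1/8 ⇒ (c0=-1, c1=-1/64, c2=1/8)
macro 7: S0 reads c2=1/8 → after 1×micro: -1; S1 reads c1=-1/64 → after 1×micro: 1/128; S2 reads c0=-1 → after 1×micro: -31/16 ⇒ (c0=-1, c1=1/128, c2=-31/16)
macro 8: S0 reads c2=-31/16 → after 1×micro: 0; S1 reads c1=1/128 → after 1×micro: -1/256; S2 reads c0=-1 → after 1×micro: -95/32 ⇒ (c0=0, c1=-1/256, c2=-95/32)
macro 9: S0 reads c2=-95/32 → after 1×micro: 2; S1 reads c1=-1/256 → after 1×micro: 1/512; S2 reads c0=0 → after 1×micro: -95/64 ⇒ (c0=2, c1=1/512, c2=-95/64)

S2 state at macro-step 2 = 2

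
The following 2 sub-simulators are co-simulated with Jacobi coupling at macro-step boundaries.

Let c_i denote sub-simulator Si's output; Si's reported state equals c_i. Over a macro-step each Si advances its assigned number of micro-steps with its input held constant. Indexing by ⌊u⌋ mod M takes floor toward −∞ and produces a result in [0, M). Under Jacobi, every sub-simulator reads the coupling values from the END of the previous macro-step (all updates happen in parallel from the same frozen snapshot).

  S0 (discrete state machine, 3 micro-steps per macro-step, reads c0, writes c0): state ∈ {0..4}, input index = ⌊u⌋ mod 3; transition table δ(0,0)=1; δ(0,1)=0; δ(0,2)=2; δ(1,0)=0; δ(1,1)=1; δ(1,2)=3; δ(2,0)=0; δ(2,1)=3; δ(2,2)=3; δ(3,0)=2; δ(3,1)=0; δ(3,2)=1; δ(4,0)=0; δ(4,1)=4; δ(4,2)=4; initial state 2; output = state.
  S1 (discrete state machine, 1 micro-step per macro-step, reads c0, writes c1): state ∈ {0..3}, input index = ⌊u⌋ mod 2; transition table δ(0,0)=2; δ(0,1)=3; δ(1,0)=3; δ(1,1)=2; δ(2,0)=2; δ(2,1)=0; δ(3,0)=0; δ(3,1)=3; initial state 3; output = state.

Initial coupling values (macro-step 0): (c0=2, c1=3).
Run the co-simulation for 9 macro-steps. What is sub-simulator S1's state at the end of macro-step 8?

S1 state at macro-step 8 = 3

macro 1: S0 reads c0=2 → after 3×micro: 3; S1 reads c0=2 → after 1×micro: 0 ⇒ (c0=3, c1=0)
macro 2: S0 reads c0=3 → after 3×micro: 1; S1 reads c0=3 → after 1×micro: 3 ⇒ (c0=1, c1=3)
macro 3: S0 reads c0=1 → after 3×micro: 1; S1 reads c0=1 → after 1×micro: 3 ⇒ (c0=1, c1=3)
macro 4: S0 reads c0=1 → after 3×micro: 1; S1 reads c0=1 → after 1×micro: 3 ⇒ (c0=1, c1=3)
macro 5: S0 reads c0=1 → after 3×micro: 1; S1 reads c0=1 → after 1×micro: 3 ⇒ (c0=1, c1=3)
macro 6: S0 reads c0=1 → after 3×micro: 1; S1 reads c0=1 → after 1×micro: 3 ⇒ (c0=1, c1=3)
macro 7: S0 reads c0=1 → after 3×micro: 1; S1 reads c0=1 → after 1×micro: 3 ⇒ (c0=1, c1=3)
macro 8: S0 reads c0=1 → after 3×micro: 1; S1 reads c0=1 → after 1×micro: 3 ⇒ (c0=1, c1=3)
macro 9: S0 reads c0=1 → after 3×micro: 1; S1 reads c0=1 → after 1×micro: 3 ⇒ (c0=1, c1=3)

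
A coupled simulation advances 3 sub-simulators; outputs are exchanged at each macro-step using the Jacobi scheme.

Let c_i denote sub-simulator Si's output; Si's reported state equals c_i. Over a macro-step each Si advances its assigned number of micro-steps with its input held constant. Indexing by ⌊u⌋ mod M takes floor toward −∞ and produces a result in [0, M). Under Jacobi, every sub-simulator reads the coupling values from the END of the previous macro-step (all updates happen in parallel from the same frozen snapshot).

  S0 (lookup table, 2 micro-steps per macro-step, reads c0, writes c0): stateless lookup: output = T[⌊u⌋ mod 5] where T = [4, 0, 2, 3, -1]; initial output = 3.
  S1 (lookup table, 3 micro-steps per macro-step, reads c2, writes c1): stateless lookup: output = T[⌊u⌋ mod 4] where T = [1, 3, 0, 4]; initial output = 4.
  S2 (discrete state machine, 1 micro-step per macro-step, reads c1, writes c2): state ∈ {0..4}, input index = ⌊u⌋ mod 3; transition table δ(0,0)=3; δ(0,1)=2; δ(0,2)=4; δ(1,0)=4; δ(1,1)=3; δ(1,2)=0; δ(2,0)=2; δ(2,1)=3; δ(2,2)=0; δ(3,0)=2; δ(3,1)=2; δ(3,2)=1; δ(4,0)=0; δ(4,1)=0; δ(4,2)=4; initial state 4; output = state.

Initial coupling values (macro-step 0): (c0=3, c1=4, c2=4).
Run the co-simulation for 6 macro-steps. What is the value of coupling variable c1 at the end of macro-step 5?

macro 1: S0 reads c0=3 → after 2×micro: 3; S1 reads c2=4 → after 3×micro: 1; S2 reads c1=4 → after 1×micro: 0 ⇒ (c0=3, c1=1, c2=0)
macro 2: S0 reads c0=3 → after 2×micro: 3; S1 reads c2=0 → after 3×micro: 1; S2 reads c1=1 → after 1×micro: 2 ⇒ (c0=3, c1=1, c2=2)
macro 3: S0 reads c0=3 → after 2×micro: 3; S1 reads c2=2 → after 3×micro: 0; S2 reads c1=1 → after 1×micro: 3 ⇒ (c0=3, c1=0, c2=3)
macro 4: S0 reads c0=3 → after 2×micro: 3; S1 reads c2=3 → after 3×micro: 4; S2 reads c1=0 → after 1×micro: 2 ⇒ (c0=3, c1=4, c2=2)
macro 5: S0 reads c0=3 → after 2×micro: 3; S1 reads c2=2 → after 3×micro: 0; S2 reads c1=4 → after 1×micro: 3 ⇒ (c0=3, c1=0, c2=3)
macro 6: S0 reads c0=3 → after 2×micro: 3; S1 reads c2=3 → after 3×micro: 4; S2 reads c1=0 → after 1×micro: 2 ⇒ (c0=3, c1=4, c2=2)

c1 at macro-step 5 = 0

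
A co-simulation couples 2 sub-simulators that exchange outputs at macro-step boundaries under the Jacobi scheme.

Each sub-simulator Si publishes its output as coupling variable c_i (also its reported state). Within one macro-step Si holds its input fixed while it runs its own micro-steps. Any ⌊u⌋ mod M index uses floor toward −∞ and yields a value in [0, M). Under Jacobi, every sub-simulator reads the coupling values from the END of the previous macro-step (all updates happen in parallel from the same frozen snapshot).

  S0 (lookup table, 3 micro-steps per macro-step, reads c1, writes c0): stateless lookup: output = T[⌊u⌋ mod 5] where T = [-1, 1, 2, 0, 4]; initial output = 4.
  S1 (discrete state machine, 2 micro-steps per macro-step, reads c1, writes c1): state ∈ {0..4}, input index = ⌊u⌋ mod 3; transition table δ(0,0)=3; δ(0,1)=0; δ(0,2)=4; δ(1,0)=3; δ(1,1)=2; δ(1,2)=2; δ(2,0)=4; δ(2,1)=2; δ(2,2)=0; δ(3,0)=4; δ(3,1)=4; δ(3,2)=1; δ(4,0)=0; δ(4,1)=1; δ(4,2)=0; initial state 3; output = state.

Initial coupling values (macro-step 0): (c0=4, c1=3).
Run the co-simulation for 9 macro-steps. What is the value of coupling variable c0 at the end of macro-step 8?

c0 at macro-step 8 = 2

macro 1: S0 reads c1=3 → after 3×micro: 0; S1 reads c1=3 → after 2×micro: 0 ⇒ (c0=0, c1=0)
macro 2: S0 reads c1=0 → after 3×micro: -1; S1 reads c1=0 → after 2×micro: 4 ⇒ (c0=-1, c1=4)
macro 3: S0 reads c1=4 → after 3×micro: 4; S1 reads c1=4 → after 2×micro: 2 ⇒ (c0=4, c1=2)
macro 4: S0 reads c1=2 → after 3×micro: 2; S1 reads c1=2 → after 2×micro: 4 ⇒ (c0=2, c1=4)
macro 5: S0 reads c1=4 → after 3×micro: 4; S1 reads c1=4 → after 2×micro: 2 ⇒ (c0=4, c1=2)
macro 6: S0 reads c1=2 → after 3×micro: 2; S1 reads c1=2 → after 2×micro: 4 ⇒ (c0=2, c1=4)
macro 7: S0 reads c1=4 → after 3×micro: 4; S1 reads c1=4 → after 2×micro: 2 ⇒ (c0=4, c1=2)
macro 8: S0 reads c1=2 → after 3×micro: 2; S1 reads c1=2 → after 2×micro: 4 ⇒ (c0=2, c1=4)
macro 9: S0 reads c1=4 → after 3×micro: 4; S1 reads c1=4 → after 2×micro: 2 ⇒ (c0=4, c1=2)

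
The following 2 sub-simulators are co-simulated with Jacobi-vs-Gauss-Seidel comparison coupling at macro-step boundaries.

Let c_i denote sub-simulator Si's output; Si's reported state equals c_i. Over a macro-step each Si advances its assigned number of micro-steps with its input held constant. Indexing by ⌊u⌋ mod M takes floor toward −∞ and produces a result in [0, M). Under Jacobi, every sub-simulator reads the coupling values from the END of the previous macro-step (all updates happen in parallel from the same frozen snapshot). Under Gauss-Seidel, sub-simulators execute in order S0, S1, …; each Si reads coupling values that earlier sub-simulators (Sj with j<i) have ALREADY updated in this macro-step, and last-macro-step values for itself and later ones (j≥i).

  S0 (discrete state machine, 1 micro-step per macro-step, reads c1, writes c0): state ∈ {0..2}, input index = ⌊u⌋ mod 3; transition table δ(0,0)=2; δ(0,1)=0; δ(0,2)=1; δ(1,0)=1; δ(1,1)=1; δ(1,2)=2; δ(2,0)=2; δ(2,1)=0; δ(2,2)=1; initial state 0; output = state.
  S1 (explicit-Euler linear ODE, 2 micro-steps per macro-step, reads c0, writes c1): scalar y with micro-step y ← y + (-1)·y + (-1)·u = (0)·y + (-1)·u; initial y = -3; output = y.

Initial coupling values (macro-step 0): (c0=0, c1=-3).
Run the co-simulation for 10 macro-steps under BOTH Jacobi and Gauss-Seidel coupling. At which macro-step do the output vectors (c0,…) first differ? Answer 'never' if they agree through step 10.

[Jacobi] macro 1: S0 reads c1=-3 → after 1×micro: 2; S1 reads c0=0 → after 2×micro: 0 ⇒ (c0=2, c1=0)
[Jacobi] macro 2: S0 reads c1=0 → after 1×micro: 2; S1 reads c0=2 → after 2×micro: -2 ⇒ (c0=2, c1=-2)
[Jacobi] macro 3: S0 reads c1=-2 → after 1×micro: 0; S1 reads c0=2 → after 2×micro: -2 ⇒ (c0=0, c1=-2)
[Jacobi] macro 4: S0 reads c1=-2 → after 1×micro: 0; S1 reads c0=0 → after 2×micro: 0 ⇒ (c0=0, c1=0)
[Jacobi] macro 5: S0 reads c1=0 → after 1×micro: 2; S1 reads c0=0 → after 2×micro: 0 ⇒ (c0=2, c1=0)
[Jacobi] macro 6: S0 reads c1=0 → after 1×micro: 2; S1 reads c0=2 → after 2×micro: -2 ⇒ (c0=2, c1=-2)
[Jacobi] macro 7: S0 reads c1=-2 → after 1×micro: 0; S1 reads c0=2 → after 2×micro: -2 ⇒ (c0=0, c1=-2)
[Jacobi] macro 8: S0 reads c1=-2 → after 1×micro: 0; S1 reads c0=0 → after 2×micro: 0 ⇒ (c0=0, c1=0)
[Jacobi] macro 9: S0 reads c1=0 → after 1×micro: 2; S1 reads c0=0 → after 2×micro: 0 ⇒ (c0=2, c1=0)
[Jacobi] macro 10: S0 reads c1=0 → after 1×micro: 2; S1 reads c0=2 → after 2×micro: -2 ⇒ (c0=2, c1=-2)
[Gauss-Seidel] macro 1: S0 reads c1=-3 → after 1×micro: 2; S1 reads c0=2 → after 2×micro: -2 ⇒ (c0=2, c1=-2)
[Gauss-Seidel] macro 2: S0 reads c1=-2 → after 1×micro: 0; S1 reads c0=0 → after 2×micro: 0 ⇒ (c0=0, c1=0)
[Gauss-Seidel] macro 3: S0 reads c1=0 → after 1×micro: 2; S1 reads c0=2 → after 2×micro: -2 ⇒ (c0=2, c1=-2)
[Gauss-Seidel] macro 4: S0 reads c1=-2 → after 1×micro: 0; S1 reads c0=0 → after 2×micro: 0 ⇒ (c0=0, c1=0)
[Gauss-Seidel] macro 5: S0 reads c1=0 → after 1×micro: 2; S1 reads c0=2 → after 2×micro: -2 ⇒ (c0=2, c1=-2)
[Gauss-Seidel] macro 6: S0 reads c1=-2 → after 1×micro: 0; S1 reads c0=0 → after 2×micro: 0 ⇒ (c0=0, c1=0)
[Gauss-Seidel] macro 7: S0 reads c1=0 → after 1×micro: 2; S1 reads c0=2 → after 2×micro: -2 ⇒ (c0=2, c1=-2)
[Gauss-Seidel] macro 8: S0 reads c1=-2 → after 1×micro: 0; S1 reads c0=0 → after 2×micro: 0 ⇒ (c0=0, c1=0)
[Gauss-Seidel] macro 9: S0 reads c1=0 → after 1×micro: 2; S1 reads c0=2 → after 2×micro: -2 ⇒ (c0=2, c1=-2)
[Gauss-Seidel] macro 10: S0 reads c1=-2 → after 1×micro: 0; S1 reads c0=0 → after 2×micro: 0 ⇒ (c0=0, c1=0)

first divergence at macro-step: 1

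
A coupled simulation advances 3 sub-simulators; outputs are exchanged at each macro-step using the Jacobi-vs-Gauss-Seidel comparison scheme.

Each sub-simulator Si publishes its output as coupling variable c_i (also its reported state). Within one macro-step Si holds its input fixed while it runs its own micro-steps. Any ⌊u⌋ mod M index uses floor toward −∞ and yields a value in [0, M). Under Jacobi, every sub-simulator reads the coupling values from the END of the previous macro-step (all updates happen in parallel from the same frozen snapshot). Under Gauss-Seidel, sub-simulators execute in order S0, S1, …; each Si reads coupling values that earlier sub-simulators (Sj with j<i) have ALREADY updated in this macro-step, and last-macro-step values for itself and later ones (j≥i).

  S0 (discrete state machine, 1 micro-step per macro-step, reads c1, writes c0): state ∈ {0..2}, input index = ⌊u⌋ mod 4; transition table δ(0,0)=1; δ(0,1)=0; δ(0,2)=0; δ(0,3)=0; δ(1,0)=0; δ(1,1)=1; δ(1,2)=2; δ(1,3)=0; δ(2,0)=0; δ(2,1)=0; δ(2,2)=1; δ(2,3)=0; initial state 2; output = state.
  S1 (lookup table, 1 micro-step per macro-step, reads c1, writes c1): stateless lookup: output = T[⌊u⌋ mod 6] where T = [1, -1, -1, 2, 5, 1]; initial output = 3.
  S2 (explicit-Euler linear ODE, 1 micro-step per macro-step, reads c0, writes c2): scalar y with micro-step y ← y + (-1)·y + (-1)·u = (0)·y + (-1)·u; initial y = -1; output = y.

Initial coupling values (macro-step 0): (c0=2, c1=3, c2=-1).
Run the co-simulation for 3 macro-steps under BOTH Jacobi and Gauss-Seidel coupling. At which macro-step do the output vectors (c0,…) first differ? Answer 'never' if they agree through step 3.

[Jacobi] macro 1: S0 reads c1=3 → after 1×micro: 0; S1 reads c1=3 → after 1×micro: 2; S2 reads c0=2 → after 1×micro: -2 ⇒ (c0=0, c1=2, c2=-2)
[Jacobi] macro 2: S0 reads c1=2 → after 1×micro: 0; S1 reads c1=2 → after 1×micro: -1; S2 reads c0=0 → after 1×micro: 0 ⇒ (c0=0, c1=-1, c2=0)
[Jacobi] macro 3: S0 reads c1=-1 → after 1×micro: 0; S1 reads c1=-1 → after 1×micro: 1; S2 reads c0=0 → after 1×micro: 0 ⇒ (c0=0, c1=1, c2=0)
[Gauss-Seidel] macro 1: S0 reads c1=3 → after 1×micro: 0; S1 reads c1=3 → after 1×micro: 2; S2 reads c0=0 → after 1×micro: 0 ⇒ (c0=0, c1=2, c2=0)
[Gauss-Seidel] macro 2: S0 reads c1=2 → after 1×micro: 0; S1 reads c1=2 → after 1×micro: -1; S2 reads c0=0 → after 1×micro: 0 ⇒ (c0=0, c1=-1, c2=0)
[Gauss-Seidel] macro 3: S0 reads c1=-1 → after 1×micro: 0; S1 reads c1=-1 → after 1×micro: 1; S2 reads c0=0 → after 1×micro: 0 ⇒ (c0=0, c1=1, c2=0)

first divergence at macro-step: 1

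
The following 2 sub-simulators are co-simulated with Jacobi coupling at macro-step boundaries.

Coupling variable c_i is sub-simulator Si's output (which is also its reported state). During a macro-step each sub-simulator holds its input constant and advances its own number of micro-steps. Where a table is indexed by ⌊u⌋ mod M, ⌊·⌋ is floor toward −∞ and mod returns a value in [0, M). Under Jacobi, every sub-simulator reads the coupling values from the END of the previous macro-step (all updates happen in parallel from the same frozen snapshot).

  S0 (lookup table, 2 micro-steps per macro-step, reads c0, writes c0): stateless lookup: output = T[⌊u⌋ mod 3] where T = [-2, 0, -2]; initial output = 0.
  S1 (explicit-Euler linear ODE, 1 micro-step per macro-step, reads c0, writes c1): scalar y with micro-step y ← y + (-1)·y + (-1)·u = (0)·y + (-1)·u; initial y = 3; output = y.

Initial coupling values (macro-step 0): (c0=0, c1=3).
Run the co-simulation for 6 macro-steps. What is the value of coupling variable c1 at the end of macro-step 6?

macro 1: S0 reads c0=0 → after 2×micro: -2; S1 reads c0=0 → after 1×micro: 0 ⇒ (c0=-2, c1=0)
macro 2: S0 reads c0=-2 → after 2×micro: 0; S1 reads c0=-2 → after 1×micro: 2 ⇒ (c0=0, c1=2)
macro 3: S0 reads c0=0 → after 2×micro: -2; S1 reads c0=0 → after 1×micro: 0 ⇒ (c0=-2, c1=0)
macro 4: S0 reads c0=-2 → after 2×micro: 0; S1 reads c0=-2 → after 1×micro: 2 ⇒ (c0=0, c1=2)
macro 5: S0 reads c0=0 → after 2×micro: -2; S1 reads c0=0 → after 1×micro: 0 ⇒ (c0=-2, c1=0)
macro 6: S0 reads c0=-2 → after 2×micro: 0; S1 reads c0=-2 → after 1×micro: 2 ⇒ (c0=0, c1=2)

c1 at macro-step 6 = 2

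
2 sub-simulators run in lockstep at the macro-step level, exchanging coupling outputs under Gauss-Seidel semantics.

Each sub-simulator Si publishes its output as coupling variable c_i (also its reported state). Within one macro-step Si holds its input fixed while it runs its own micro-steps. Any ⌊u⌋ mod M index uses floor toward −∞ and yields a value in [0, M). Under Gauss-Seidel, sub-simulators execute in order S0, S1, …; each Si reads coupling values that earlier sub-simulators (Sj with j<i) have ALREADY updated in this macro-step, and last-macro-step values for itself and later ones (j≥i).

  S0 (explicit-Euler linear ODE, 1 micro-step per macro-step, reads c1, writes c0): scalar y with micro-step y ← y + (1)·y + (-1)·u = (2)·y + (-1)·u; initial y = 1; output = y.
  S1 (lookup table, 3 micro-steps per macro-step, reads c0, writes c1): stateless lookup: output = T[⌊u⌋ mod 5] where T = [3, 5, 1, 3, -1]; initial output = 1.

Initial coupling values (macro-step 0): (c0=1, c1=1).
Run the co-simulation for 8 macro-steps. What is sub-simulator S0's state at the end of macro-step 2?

macro 1: S0 reads c1=1 → after 1×micro: 1; S1 reads c0=1 → after 3×micro: 5 ⇒ (c0=1, c1=5)
macro 2: S0 reads c1=5 → after 1×micro: -3; S1 reads c0=-3 → after 3×micro: 1 ⇒ (c0=-3, c1=1)
macro 3: S0 reads c1=1 → after 1×micro: -7; S1 reads c0=-7 → after 3×micro: 3 ⇒ (c0=-7, c1=3)
macro 4: S0 reads c1=3 → after 1×micro: -17; S1 reads c0=-17 → after 3×micro: 3 ⇒ (c0=-17, c1=3)
macro 5: S0 reads c1=3 → after 1×micro: -37; S1 reads c0=-37 → after 3×micro: 3 ⇒ (c0=-37, c1=3)
macro 6: S0 reads c1=3 → after 1×micro: -77; S1 reads c0=-77 → after 3×micro: 3 ⇒ (c0=-77, c1=3)
macro 7: S0 reads c1=3 → after 1×micro: -157; S1 reads c0=-157 → after 3×micro: 3 ⇒ (c0=-157, c1=3)
macro 8: S0 reads c1=3 → after 1×micro: -317; S1 reads c0=-317 → after 3×micro: 3 ⇒ (c0=-317, c1=3)

S0 state at macro-step 2 = -3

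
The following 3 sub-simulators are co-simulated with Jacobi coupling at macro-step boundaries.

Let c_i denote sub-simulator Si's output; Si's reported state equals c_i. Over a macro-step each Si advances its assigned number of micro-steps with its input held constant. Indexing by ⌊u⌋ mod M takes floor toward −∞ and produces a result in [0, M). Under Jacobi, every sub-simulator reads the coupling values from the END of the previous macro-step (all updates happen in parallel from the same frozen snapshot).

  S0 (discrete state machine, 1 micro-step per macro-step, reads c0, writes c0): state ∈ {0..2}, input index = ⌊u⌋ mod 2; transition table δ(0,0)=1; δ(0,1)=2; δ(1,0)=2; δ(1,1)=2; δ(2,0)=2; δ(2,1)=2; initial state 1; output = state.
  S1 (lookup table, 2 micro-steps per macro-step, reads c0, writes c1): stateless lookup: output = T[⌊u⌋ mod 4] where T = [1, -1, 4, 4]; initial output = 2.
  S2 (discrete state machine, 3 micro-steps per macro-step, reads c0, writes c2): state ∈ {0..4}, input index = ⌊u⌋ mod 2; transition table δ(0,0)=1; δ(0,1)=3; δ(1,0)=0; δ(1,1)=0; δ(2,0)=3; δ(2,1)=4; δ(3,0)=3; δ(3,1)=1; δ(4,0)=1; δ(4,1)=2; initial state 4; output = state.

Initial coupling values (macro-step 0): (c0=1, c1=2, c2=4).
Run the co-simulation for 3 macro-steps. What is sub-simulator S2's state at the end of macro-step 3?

S2 state at macro-step 3 = 3

macro 1: S0 reads c0=1 → after 1×micro: 2; S1 reads c0=1 → after 2×micro: -1; S2 reads c0=1 → after 3×micro: 2 ⇒ (c0=2, c1=-1, c2=2)
macro 2: S0 reads c0=2 → after 1×micro: 2; S1 reads c0=2 → after 2×micro: 4; S2 reads c0=2 → after 3×micro: 3 ⇒ (c0=2, c1=4, c2=3)
macro 3: S0 reads c0=2 → after 1×micro: 2; S1 reads c0=2 → after 2×micro: 4; S2 reads c0=2 → after 3×micro: 3 ⇒ (c0=2, c1=4, c2=3)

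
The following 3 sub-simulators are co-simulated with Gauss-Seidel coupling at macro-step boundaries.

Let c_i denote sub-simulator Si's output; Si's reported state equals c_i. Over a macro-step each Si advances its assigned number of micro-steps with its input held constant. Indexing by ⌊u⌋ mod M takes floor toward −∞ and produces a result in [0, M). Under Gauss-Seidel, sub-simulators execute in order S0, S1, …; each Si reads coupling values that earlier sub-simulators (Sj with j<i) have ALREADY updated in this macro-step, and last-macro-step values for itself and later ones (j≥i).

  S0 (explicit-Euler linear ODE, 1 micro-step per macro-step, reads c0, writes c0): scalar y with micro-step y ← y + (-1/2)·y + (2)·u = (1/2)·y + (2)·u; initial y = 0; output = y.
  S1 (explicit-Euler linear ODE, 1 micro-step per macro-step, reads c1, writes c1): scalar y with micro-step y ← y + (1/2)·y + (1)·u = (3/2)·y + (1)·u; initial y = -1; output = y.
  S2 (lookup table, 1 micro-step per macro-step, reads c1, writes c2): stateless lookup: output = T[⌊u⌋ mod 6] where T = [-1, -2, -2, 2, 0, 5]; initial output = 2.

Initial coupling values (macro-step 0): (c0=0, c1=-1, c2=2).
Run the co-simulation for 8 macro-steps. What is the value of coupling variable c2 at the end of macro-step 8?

c2 at macro-step 8 = 0

macro 1: S0 reads c0=0 → after 1×micro: 0; S1 reads c1=-1 → after 1×micro: -5/2; S2 reads c1=-5/2 → after 1×micro: 2 ⇒ (c0=0, c1=-5/2, c2=2)
macro 2: S0 reads c0=0 → after 1×micro: 0; S1 reads c1=-5/2 → after 1×micro: -25/4; S2 reads c1=-25/4 → after 1×micro: 5 ⇒ (c0=0, c1=-25/4, c2=5)
macro 3: S0 reads c0=0 → after 1×micro: 0; S1 reads c1=-25/4 → after 1×micro: -125/8; S2 reads c1=-125/8 → after 1×micro: -2 ⇒ (c0=0, c1=-125/8, c2=-2)
macro 4: S0 reads c0=0 → after 1×micro: 0; S1 reads c1=-125/8 → after 1×micro: -625/16; S2 reads c1=-625/16 → after 1×micro: -2 ⇒ (c0=0, c1=-625/16, c2=-2)
macro 5: S0 reads c0=0 → after 1×micro: 0; S1 reads c1=-625/16 → after 1×micro: -3125/32; S2 reads c1=-3125/32 → after 1×micro: 0 ⇒ (c0=0, c1=-3125/32, c2=0)
macro 6: S0 reads c0=0 → after 1×micro: 0; S1 reads c1=-3125/32 → after 1×micro: -15625/64; S2 reads c1=-15625/64 → after 1×micro: -2 ⇒ (c0=0, c1=-15625/64, c2=-2)
macro 7: S0 reads c0=0 → after 1×micro: 0; S1 reads c1=-15625/64 → after 1×micro: -78125/128; S2 reads c1=-78125/128 → after 1×micro: -2 ⇒ (c0=0, c1=-78125/128, c2=-2)
macro 8: S0 reads c0=0 → after 1×micro: 0; S1 reads c1=-78125/128 → after 1×micro: -390625/256; S2 reads c1=-390625/256 → after 1×micro: 0 ⇒ (c0=0, c1=-390625/256, c2=0)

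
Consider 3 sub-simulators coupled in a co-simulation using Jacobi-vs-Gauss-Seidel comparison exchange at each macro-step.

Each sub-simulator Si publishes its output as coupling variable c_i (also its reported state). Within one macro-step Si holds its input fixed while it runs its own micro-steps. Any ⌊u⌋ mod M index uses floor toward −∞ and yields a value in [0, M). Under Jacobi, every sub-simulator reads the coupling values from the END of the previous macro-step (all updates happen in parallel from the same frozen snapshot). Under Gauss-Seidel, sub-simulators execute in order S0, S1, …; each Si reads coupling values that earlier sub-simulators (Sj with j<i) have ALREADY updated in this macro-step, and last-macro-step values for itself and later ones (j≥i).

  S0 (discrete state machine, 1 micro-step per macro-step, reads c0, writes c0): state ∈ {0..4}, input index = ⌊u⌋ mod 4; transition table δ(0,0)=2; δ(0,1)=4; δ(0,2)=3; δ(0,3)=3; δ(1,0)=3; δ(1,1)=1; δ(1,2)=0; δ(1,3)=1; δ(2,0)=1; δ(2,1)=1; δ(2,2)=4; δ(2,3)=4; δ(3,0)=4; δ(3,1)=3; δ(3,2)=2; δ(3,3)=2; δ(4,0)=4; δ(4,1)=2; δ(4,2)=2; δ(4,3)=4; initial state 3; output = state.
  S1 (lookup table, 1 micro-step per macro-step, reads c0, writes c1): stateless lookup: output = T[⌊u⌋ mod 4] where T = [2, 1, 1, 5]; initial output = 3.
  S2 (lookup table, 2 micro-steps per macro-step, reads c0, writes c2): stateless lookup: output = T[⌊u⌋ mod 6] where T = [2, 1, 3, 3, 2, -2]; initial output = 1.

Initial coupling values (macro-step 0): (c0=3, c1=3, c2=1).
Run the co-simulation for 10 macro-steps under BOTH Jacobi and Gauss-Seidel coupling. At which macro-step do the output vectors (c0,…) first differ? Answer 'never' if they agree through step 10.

[Jacobi] macro 1: S0 reads c0=3 → after 1×micro: 2; S1 reads c0=3 → after 1×micro: 5; S2 reads c0=3 → after 2×micro: 3 ⇒ (c0=2, c1=5, c2=3)
[Jacobi] macro 2: S0 reads c0=2 → after 1×micro: 4; S1 reads c0=2 → after 1×micro: 1; S2 reads c0=2 → after 2×micro: 3 ⇒ (c0=4, c1=1, c2=3)
[Jacobi] macro 3: S0 reads c0=4 → after 1×micro: 4; S1 reads c0=4 → after 1×micro: 2; S2 reads c0=4 → after 2×micro: 2 ⇒ (c0=4, c1=2, c2=2)
[Jacobi] macro 4: S0 reads c0=4 → after 1×micro: 4; S1 reads c0=4 → after 1×micro: 2; S2 reads c0=4 → after 2×micro: 2 ⇒ (c0=4, c1=2, c2=2)
[Jacobi] macro 5: S0 reads c0=4 → after 1×micro: 4; S1 reads c0=4 → after 1×micro: 2; S2 reads c0=4 → after 2×micro: 2 ⇒ (c0=4, c1=2, c2=2)
[Jacobi] macro 6: S0 reads c0=4 → after 1×micro: 4; S1 reads c0=4 → after 1×micro: 2; S2 reads c0=4 → after 2×micro: 2 ⇒ (c0=4, c1=2, c2=2)
[Jacobi] macro 7: S0 reads c0=4 → after 1×micro: 4; S1 reads c0=4 → after 1×micro: 2; S2 reads c0=4 → after 2×micro: 2 ⇒ (c0=4, c1=2, c2=2)
[Jacobi] macro 8: S0 reads c0=4 → after 1×micro: 4; S1 reads c0=4 → after 1×micro: 2; S2 reads c0=4 → after 2×micro: 2 ⇒ (c0=4, c1=2, c2=2)
[Jacobi] macro 9: S0 reads c0=4 → after 1×micro: 4; S1 reads c0=4 → after 1×micro: 2; S2 reads c0=4 → after 2×micro: 2 ⇒ (c0=4, c1=2, c2=2)
[Jacobi] macro 10: S0 reads c0=4 → after 1×micro: 4; S1 reads c0=4 → after 1×micro: 2; S2 reads c0=4 → after 2×micro: 2 ⇒ (c0=4, c1=2, c2=2)
[Gauss-Seidel] macro 1: S0 reads c0=3 → after 1×micro: 2; S1 reads c0=2 → after 1×micro: 1; S2 reads c0=2 → after 2×micro: 3 ⇒ (c0=2, c1=1, c2=3)
[Gauss-Seidel] macro 2: S0 reads c0=2 → after 1×micro: 4; S1 reads c0=4 → after 1×micro: 2; S2 reads c0=4 → after 2×micro: 2 ⇒ (c0=4, c1=2, c2=2)
[Gauss-Seidel] macro 3: S0 reads c0=4 → after 1×micro: 4; S1 reads c0=4 → after 1×micro: 2; S2 reads c0=4 → after 2×micro: 2 ⇒ (c0=4, c1=2, c2=2)
[Gauss-Seidel] macro 4: S0 reads c0=4 → after 1×micro: 4; S1 reads c0=4 → after 1×micro: 2; S2 reads c0=4 → after 2×micro: 2 ⇒ (c0=4, c1=2, c2=2)
[Gauss-Seidel] macro 5: S0 reads c0=4 → after 1×micro: 4; S1 reads c0=4 → after 1×micro: 2; S2 reads c0=4 → after 2×micro: 2 ⇒ (c0=4, c1=2, c2=2)
[Gauss-Seidel] macro 6: S0 reads c0=4 → after 1×micro: 4; S1 reads c0=4 → after 1×micro: 2; S2 reads c0=4 → after 2×micro: 2 ⇒ (c0=4, c1=2, c2=2)
[Gauss-Seidel] macro 7: S0 reads c0=4 → after 1×micro: 4; S1 reads c0=4 → after 1×micro: 2; S2 reads c0=4 → after 2×micro: 2 ⇒ (c0=4, c1=2, c2=2)
[Gauss-Seidel] macro 8: S0 reads c0=4 → after 1×micro: 4; S1 reads c0=4 → after 1×micro: 2; S2 reads c0=4 → after 2×micro: 2 ⇒ (c0=4, c1=2, c2=2)
[Gauss-Seidel] macro 9: S0 reads c0=4 → after 1×micro: 4; S1 reads c0=4 → after 1×micro: 2; S2 reads c0=4 → after 2×micro: 2 ⇒ (c0=4, c1=2, c2=2)
[Gauss-Seidel] macro 10: S0 reads c0=4 → after 1×micro: 4; S1 reads c0=4 → after 1×micro: 2; S2 reads c0=4 → after 2×micro: 2 ⇒ (c0=4, c1=2, c2=2)

first divergence at macro-step: 1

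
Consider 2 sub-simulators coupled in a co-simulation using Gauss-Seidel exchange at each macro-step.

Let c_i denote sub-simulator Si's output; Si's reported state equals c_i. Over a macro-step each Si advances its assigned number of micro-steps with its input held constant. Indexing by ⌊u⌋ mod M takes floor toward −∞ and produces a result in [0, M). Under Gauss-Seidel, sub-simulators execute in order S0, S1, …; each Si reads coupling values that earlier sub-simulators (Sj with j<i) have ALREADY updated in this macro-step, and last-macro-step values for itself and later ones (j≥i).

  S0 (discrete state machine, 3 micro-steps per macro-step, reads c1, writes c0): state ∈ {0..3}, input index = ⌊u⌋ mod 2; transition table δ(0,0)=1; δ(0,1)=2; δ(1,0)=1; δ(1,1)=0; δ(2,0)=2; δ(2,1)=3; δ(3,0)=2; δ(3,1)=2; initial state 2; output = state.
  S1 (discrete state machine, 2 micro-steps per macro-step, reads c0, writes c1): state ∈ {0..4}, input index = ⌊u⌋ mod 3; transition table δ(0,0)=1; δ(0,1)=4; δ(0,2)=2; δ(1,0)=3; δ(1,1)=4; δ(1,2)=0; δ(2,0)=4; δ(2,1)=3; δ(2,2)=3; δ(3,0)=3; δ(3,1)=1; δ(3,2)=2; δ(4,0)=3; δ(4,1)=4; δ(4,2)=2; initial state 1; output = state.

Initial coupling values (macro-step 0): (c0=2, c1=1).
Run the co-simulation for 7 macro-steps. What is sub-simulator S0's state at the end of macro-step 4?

S0 state at macro-step 4 = 2

macro 1: S0 reads c1=1 → after 3×micro: 3; S1 reads c0=3 → after 2×micro: 3 ⇒ (c0=3, c1=3)
macro 2: S0 reads c1=3 → after 3×micro: 2; S1 reads c0=2 → after 2×micro: 3 ⇒ (c0=2, c1=3)
macro 3: S0 reads c1=3 → after 3×micro: 3; S1 reads c0=3 → after 2×micro: 3 ⇒ (c0=3, c1=3)
macro 4: S0 reads c1=3 → after 3×micro: 2; S1 reads c0=2 → after 2×micro: 3 ⇒ (c0=2, c1=3)
macro 5: S0 reads c1=3 → after 3×micro: 3; S1 reads c0=3 → after 2×micro: 3 ⇒ (c0=3, c1=3)
macro 6: S0 reads c1=3 → after 3×micro: 2; S1 reads c0=2 → after 2×micro: 3 ⇒ (c0=2, c1=3)
macro 7: S0 reads c1=3 → after 3×micro: 3; S1 reads c0=3 → after 2×micro: 3 ⇒ (c0=3, c1=3)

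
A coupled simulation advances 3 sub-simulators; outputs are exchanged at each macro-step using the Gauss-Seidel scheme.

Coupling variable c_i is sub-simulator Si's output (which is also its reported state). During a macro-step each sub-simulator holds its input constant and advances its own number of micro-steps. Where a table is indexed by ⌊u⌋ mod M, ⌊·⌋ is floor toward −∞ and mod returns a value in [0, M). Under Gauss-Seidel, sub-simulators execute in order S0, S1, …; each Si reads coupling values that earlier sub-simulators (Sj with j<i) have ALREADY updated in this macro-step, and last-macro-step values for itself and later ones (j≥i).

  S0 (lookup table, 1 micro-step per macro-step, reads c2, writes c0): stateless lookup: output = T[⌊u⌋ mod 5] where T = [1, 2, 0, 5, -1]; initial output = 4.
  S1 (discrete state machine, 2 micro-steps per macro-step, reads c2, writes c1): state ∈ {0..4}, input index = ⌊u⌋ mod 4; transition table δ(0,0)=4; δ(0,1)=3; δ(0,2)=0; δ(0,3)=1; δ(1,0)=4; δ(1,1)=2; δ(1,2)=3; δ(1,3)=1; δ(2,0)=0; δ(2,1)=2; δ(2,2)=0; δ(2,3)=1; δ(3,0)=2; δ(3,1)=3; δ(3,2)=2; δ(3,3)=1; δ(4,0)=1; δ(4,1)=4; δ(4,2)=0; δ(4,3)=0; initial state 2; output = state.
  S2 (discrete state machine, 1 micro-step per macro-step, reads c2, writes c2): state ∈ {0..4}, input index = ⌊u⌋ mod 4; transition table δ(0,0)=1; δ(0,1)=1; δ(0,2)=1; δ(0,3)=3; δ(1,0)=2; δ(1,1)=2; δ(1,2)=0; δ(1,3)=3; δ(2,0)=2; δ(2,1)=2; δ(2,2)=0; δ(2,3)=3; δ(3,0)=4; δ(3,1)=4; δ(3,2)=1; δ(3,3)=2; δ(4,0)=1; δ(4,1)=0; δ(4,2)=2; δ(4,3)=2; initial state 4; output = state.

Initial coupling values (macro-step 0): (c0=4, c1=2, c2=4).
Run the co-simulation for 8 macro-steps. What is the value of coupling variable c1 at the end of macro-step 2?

macro 1: S0 reads c2=4 → after 1×micro: -1; S1 reads c2=4 → after 2×micro: 4; S2 reads c2=4 → after 1×micro: 1 ⇒ (c0=-1, c1=4, c2=1)
macro 2: S0 reads c2=1 → after 1×micro: 2; S1 reads c2=1 → after 2×micro: 4; S2 reads c2=1 → after 1×micro: 2 ⇒ (c0=2, c1=4, c2=2)
macro 3: S0 reads c2=2 → after 1×micro: 0; S1 reads c2=2 → after 2×micro: 0; S2 reads c2=2 → after 1×micro: 0 ⇒ (c0=0, c1=0, c2=0)
macro 4: S0 reads c2=0 → after 1×micro: 1; S1 reads c2=0 → after 2×micro: 1; S2 reads c2=0 → after 1×micro: 1 ⇒ (c0=1, c1=1, c2=1)
macro 5: S0 reads c2=1 → after 1×micro: 2; S1 reads c2=1 → after 2×micro: 2; S2 reads c2=1 → after 1×micro: 2 ⇒ (c0=2, c1=2, c2=2)
macro 6: S0 reads c2=2 → after 1×micro: 0; S1 reads c2=2 → after 2×micro: 0; S2 reads c2=2 → after 1×micro: 0 ⇒ (c0=0, c1=0, c2=0)
macro 7: S0 reads c2=0 → after 1×micro: 1; S1 reads c2=0 → after 2×micro: 1; S2 reads c2=0 → after 1×micro: 1 ⇒ (c0=1, c1=1, c2=1)
macro 8: S0 reads c2=1 → after 1×micro: 2; S1 reads c2=1 → after 2×micro: 2; S2 reads c2=1 → after 1×micro: 2 ⇒ (c0=2, c1=2, c2=2)

c1 at macro-step 2 = 4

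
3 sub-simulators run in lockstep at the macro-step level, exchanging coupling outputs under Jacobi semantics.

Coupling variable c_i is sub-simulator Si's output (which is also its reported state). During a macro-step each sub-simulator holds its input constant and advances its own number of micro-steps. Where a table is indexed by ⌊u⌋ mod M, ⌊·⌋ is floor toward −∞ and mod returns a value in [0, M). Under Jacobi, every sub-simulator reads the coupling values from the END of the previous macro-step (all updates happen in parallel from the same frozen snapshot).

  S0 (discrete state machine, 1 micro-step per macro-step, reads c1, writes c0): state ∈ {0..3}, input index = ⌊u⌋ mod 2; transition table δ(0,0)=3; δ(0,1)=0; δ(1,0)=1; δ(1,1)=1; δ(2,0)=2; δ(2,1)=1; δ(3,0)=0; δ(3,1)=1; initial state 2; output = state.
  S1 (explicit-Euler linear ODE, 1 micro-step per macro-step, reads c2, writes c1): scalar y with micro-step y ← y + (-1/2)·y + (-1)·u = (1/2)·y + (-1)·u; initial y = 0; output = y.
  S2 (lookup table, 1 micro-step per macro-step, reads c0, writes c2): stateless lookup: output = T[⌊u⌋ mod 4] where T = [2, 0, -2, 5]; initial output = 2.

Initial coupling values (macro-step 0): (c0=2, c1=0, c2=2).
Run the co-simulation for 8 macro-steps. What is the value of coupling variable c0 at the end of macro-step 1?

macro 1: S0 reads c1=0 → after 1×micro: 2; S1 reads c2=2 → after 1×micro: -2; S2 reads c0=2 → after 1×micro: -2 ⇒ (c0=2, c1=-2, c2=-2)
macro 2: S0 reads c1=-2 → after 1×micro: 2; S1 reads c2=-2 → after 1×micro: 1; S2 reads c0=2 → after 1×micro: -2 ⇒ (c0=2, c1=1, c2=-2)
macro 3: S0 reads c1=1 → after 1×micro: 1; S1 reads c2=-2 → after 1×micro: 5/2; S2 reads c0=2 → after 1×micro: -2 ⇒ (c0=1, c1=5/2, c2=-2)
macro 4: S0 reads c1=5/2 → after 1×micro: 1; S1 reads c2=-2 → after 1×micro: 13/4; S2 reads c0=1 → after 1×micro: 0 ⇒ (c0=1, c1=13/4, c2=0)
macro 5: S0 reads c1=13/4 → after 1×micro: 1; S1 reads c2=0 → after 1×micro: 13/8; S2 reads c0=1 → after 1×micro: 0 ⇒ (c0=1, c1=13/8, c2=0)
macro 6: S0 reads c1=13/8 → after 1×micro: 1; S1 reads c2=0 → after 1×micro: 13/16; S2 reads c0=1 → after 1×micro: 0 ⇒ (c0=1, c1=13/16, c2=0)
macro 7: S0 reads c1=13/16 → after 1×micro: 1; S1 reads c2=0 → after 1×micro: 13/32; S2 reads c0=1 → after 1×micro: 0 ⇒ (c0=1, c1=13/32, c2=0)
macro 8: S0 reads c1=13/32 → after 1×micro: 1; S1 reads c2=0 → after 1×micro: 13/64; S2 reads c0=1 → after 1×micro: 0 ⇒ (c0=1, c1=13/64, c2=0)

c0 at macro-step 1 = 2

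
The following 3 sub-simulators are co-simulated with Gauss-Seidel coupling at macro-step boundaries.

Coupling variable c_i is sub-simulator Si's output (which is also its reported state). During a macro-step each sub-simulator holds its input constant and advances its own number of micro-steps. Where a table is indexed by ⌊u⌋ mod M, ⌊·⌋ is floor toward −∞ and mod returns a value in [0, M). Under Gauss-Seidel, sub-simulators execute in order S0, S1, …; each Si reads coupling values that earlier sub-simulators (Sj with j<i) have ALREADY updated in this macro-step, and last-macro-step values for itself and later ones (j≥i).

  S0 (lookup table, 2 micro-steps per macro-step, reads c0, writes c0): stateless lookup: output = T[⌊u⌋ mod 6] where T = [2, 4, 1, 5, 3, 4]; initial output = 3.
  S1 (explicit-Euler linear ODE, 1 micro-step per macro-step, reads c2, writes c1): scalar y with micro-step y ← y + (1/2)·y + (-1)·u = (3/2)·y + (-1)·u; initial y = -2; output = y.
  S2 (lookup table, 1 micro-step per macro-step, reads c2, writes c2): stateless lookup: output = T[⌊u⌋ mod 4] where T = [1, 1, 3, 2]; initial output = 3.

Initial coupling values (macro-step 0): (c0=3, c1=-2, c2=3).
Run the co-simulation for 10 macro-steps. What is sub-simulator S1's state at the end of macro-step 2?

macro 1: S0 reads c0=3 → after 2×micro: 5; S1 reads c2=3 → after 1×micro: -6; S2 reads c2=3 → after 1×micro: 2 ⇒ (c0=5, c1=-6, c2=2)
macro 2: S0 reads c0=5 → after 2×micro: 4; S1 reads c2=2 → after 1×micro: -11; S2 reads c2=2 → after 1×micro: 3 ⇒ (c0=4, c1=-11, c2=3)
macro 3: S0 reads c0=4 → after 2×micro: 3; S1 reads c2=3 → after 1×micro: -39/2; S2 reads c2=3 → after 1×micro: 2 ⇒ (c0=3, c1=-39/2, c2=2)
macro 4: S0 reads c0=3 → after 2×micro: 5; S1 reads c2=2 → after 1×micro: -125/4; S2 reads c2=2 → after 1×micro: 3 ⇒ (c0=5, c1=-125/4, c2=3)
macro 5: S0 reads c0=5 → after 2×micro: 4; S1 reads c2=3 → after 1×micro: -399/8; S2 reads c2=3 → after 1×micro: 2 ⇒ (c0=4, c1=-399/8, c2=2)
macro 6: S0 reads c0=4 → after 2×micro: 3; S1 reads c2=2 → after 1×micro: -1229/16; S2 reads c2=2 → after 1×micro: 3 ⇒ (c0=3, c1=-1229/16, c2=3)
macro 7: S0 reads c0=3 → after 2×micro: 5; S1 reads c2=3 → after 1×micro: -3783/32; S2 reads c2=3 → after 1×micro: 2 ⇒ (c0=5, c1=-3783/32, c2=2)
macro 8: S0 reads c0=5 → after 2×micro: 4; S1 reads c2=2 → after 1×micro: -11477/64; S2 reads c2=2 → after 1×micro: 3 ⇒ (c0=4, c1=-11477/64, c2=3)
macro 9: S0 reads c0=4 → after 2×micro: 3; S1 reads c2=3 → after 1×micro: -34815/128; S2 reads c2=3 → after 1×micro: 2 ⇒ (c0=3, c1=-34815/128, c2=2)
macro 10: S0 reads c0=3 → after 2×micro: 5; S1 reads c2=2 → after 1×micro: -104957/256; S2 reads c2=2 → after 1×micro: 3 ⇒ (c0=5, c1=-104957/256, c2=3)

S1 state at macro-step 2 = -11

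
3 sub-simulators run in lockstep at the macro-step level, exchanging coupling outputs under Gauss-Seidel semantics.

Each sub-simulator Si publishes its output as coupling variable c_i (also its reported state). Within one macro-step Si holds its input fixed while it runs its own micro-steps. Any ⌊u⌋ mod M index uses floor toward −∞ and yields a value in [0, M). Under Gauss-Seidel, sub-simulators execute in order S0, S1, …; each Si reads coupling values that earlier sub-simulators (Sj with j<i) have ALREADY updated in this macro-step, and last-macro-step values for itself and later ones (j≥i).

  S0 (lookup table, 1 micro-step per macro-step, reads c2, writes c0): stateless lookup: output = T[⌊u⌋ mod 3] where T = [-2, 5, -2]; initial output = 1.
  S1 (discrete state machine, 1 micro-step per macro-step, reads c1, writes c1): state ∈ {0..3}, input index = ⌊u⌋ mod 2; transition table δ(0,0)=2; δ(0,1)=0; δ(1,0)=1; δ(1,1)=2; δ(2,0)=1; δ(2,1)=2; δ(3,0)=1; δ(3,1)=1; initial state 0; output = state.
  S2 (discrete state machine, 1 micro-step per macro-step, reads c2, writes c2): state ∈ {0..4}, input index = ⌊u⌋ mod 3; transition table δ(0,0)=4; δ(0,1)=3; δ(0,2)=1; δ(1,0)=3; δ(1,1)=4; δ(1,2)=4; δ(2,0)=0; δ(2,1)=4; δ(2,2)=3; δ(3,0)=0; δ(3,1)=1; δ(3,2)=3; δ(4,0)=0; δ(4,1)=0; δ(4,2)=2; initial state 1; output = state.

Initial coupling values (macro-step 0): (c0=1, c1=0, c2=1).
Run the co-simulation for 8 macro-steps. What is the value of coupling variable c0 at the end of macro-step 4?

c0 at macro-step 4 = 5

macro 1: S0 reads c2=1 → after 1×micro: 5; S1 reads c1=0 → after 1×micro: 2; S2 reads c2=1 → after 1×micro: 4 ⇒ (c0=5, c1=2, c2=4)
macro 2: S0 reads c2=4 → after 1×micro: 5; S1 reads c1=2 → after 1×micro: 1; S2 reads c2=4 → after 1×micro: 0 ⇒ (c0=5, c1=1, c2=0)
macro 3: S0 reads c2=0 → after 1×micro: -2; S1 reads c1=1 → after 1×micro: 2; S2 reads c2=0 → after 1×micro: 4 ⇒ (c0=-2, c1=2, c2=4)
macro 4: S0 reads c2=4 → after 1×micro: 5; S1 reads c1=2 → after 1×micro: 1; S2 reads c2=4 → after 1×micro: 0 ⇒ (c0=5, c1=1, c2=0)
macro 5: S0 reads c2=0 → after 1×micro: -2; S1 reads c1=1 → after 1×micro: 2; S2 reads c2=0 → after 1×micro: 4 ⇒ (c0=-2, c1=2, c2=4)
macro 6: S0 reads c2=4 → after 1×micro: 5; S1 reads c1=2 → after 1×micro: 1; S2 reads c2=4 → after 1×micro: 0 ⇒ (c0=5, c1=1, c2=0)
macro 7: S0 reads c2=0 → after 1×micro: -2; S1 reads c1=1 → after 1×micro: 2; S2 reads c2=0 → after 1×micro: 4 ⇒ (c0=-2, c1=2, c2=4)
macro 8: S0 reads c2=4 → after 1×micro: 5; S1 reads c1=2 → after 1×micro: 1; S2 reads c2=4 → after 1×micro: 0 ⇒ (c0=5, c1=1, c2=0)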